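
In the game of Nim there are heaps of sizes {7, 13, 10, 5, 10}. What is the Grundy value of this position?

15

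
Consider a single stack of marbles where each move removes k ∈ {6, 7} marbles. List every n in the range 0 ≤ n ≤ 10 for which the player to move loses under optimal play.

0, 1, 2, 3, 4, 5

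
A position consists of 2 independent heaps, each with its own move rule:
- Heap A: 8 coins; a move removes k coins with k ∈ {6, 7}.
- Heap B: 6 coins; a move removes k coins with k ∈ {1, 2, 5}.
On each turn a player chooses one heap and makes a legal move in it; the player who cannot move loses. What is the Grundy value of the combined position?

1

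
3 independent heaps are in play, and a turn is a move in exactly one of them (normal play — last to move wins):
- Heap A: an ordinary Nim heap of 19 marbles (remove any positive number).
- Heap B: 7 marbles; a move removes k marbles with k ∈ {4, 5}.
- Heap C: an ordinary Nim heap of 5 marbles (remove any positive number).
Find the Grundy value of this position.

23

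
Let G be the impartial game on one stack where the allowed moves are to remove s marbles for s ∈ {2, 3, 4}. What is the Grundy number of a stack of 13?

Grundy values for subtraction set {2, 3, 4}:
k:     0  1  2  3  4  5  6  7  8  9 10 11 12 13
g(k):  0  0  1  1  2  2  0  0  1  1  2  2  0  0
So g(13) = 0.

0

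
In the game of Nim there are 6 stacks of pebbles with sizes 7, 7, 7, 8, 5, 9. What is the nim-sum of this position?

Nim-sum: 7 XOR 7 XOR 7 XOR 8 XOR 5 XOR 9 = 3.

3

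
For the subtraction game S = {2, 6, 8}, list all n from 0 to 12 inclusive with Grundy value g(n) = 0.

0, 1, 4, 5

Build the Grundy sequence with g(k) = mex{g(k−s) : s ∈ {2, 6, 8}, s ≤ k}:
k:     0  1  2  3  4  5  6  7  8  9 10 11 12
g(k):  0  0  1  1  0  0  1  1  2  2  3  3  2
The P-positions (g = 0) in 0..12 are 0, 1, 4, 5.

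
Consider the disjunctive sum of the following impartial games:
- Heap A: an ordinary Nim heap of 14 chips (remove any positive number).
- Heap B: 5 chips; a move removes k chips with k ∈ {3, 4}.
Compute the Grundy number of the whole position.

15

Heap A is a plain Nim heap of size 14, so its Grundy value is 14.
For heap B, compute g(0), g(1), … with moves {3, 4}:
g(0) = mex{} = 0
g(1) = mex{} = 0
g(2) = mex{} = 0
g(3) = mex{0} = 1
g(4) = mex{0} = 1
g(5) = mex{0} = 1
So g(5) = 1.
The value of a disjunctive sum is the nim-sum of the parts.
Combined value = 14 XOR 1 = 15.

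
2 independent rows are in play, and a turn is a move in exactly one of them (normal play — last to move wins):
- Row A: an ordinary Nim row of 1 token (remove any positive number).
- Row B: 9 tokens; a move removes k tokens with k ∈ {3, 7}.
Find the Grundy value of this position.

0

Row A is a plain Nim row of size 1, so its Grundy value is 1.
Grundy values for row B (subtraction set {3, 7}):
k:     0  1  2  3  4  5  6  7  8  9
g(k):  0  0  0  1  1  1  0  2  2  1
So g(9) = 1.
By the Sprague-Grundy theorem, the Grundy value of a sum of independent games is the XOR of the component values.
Combined value = 1 ⊕ 1 = 0.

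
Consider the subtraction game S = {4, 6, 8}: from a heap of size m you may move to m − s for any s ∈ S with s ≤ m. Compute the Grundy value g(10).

2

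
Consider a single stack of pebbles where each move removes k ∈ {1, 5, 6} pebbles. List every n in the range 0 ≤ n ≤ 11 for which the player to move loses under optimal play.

0, 2, 4, 11

Build the Grundy sequence with g(k) = mex{g(k−s) : s ∈ {1, 5, 6}, s ≤ k}:
g(0) = mex{} = 0
g(1) = mex{0} = 1
g(2) = mex{1} = 0
g(3) = mex{0} = 1
g(4) = mex{1} = 0
g(5) = mex{0} = 1
g(6) = mex{0,1} = 2
g(7) = mex{0,1,2} = 3
g(8) = mex{0,1,3} = 2
g(9) = mex{0,1,2} = 3
g(10) = mex{0,1,3} = 2
g(11) = mex{1,2} = 0
The P-positions (g = 0) in 0..11 are 0, 2, 4, 11.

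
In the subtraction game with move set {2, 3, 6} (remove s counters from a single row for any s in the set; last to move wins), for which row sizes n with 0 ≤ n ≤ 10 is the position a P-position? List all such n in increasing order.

0, 1, 5, 9, 10

Build the Grundy sequence with g(k) = mex{g(k−s) : s ∈ {2, 3, 6}, s ≤ k}:
g(0) = mex{} = 0
g(1) = mex{} = 0
g(2) = mex{0} = 1
g(3) = mex{0} = 1
g(4) = mex{0,1} = 2
g(5) = mex{1} = 0
g(6) = mex{0,1,2} = 3
g(7) = mex{0,2} = 1
g(8) = mex{0,1,3} = 2
g(9) = mex{1,3} = 0
g(10) = mex{1,2} = 0
The P-positions (g = 0) in 0..10 are 0, 1, 5, 9, 10.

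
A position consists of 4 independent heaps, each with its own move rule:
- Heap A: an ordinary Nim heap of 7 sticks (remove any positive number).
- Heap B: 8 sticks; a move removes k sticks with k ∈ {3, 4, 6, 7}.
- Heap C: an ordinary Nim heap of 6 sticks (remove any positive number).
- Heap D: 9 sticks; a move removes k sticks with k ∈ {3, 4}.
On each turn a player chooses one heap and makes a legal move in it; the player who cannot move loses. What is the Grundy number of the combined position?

Heap A is a plain Nim heap of size 7, so its Grundy value is 7.
For heap B, compute g(0), g(1), … with moves {3, 4, 6, 7}:
k:     0  1  2  3  4  5  6  7  8
g(k):  0  0  0  1  1  1  2  2  2
So g(8) = 2.
Heap C is a plain Nim heap of size 6, so its Grundy value is 6.
Grundy values for heap D (subtraction set {3, 4}):
g(0) = mex{} = 0
g(1) = mex{} = 0
g(2) = mex{} = 0
g(3) = mex{0} = 1
g(4) = mex{0} = 1
g(5) = mex{0} = 1
g(6) = mex{0,1} = 2
g(7) = mex{1} = 0
g(8) = mex{1} = 0
g(9) = mex{1,2} = 0
So g(9) = 0.
By the Sprague-Grundy theorem, the Grundy value of a sum of independent games is the XOR of the component values.
Combined value = 7 ⊕ 2 ⊕ 6 ⊕ 0 = 3.

3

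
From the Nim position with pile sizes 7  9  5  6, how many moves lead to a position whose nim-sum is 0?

Write each in binary and XOR column by column:
  0111  (7)
  1001  (9)
  0101  (5)
  0110  (6)
  ----
  1101  (13)
The overall nim-sum is X = 13. A pile of size p has a winning move iff p XOR X < p (reduce it to p XOR X).
  7: 7 XOR 13 = 10 ≥ 7 — no move.
  9: 9 XOR 13 = 4 < 9 — winning move (to 4).
  5: 5 XOR 13 = 8 ≥ 5 — no move.
  6: 6 XOR 13 = 11 ≥ 6 — no move.
That gives 1 winning move.

1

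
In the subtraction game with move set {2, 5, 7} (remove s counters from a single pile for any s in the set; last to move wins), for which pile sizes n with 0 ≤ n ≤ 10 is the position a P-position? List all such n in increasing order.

0, 1, 4, 10

Grundy values for subtraction set {2, 5, 7}:
g(0) = mex{} = 0
g(1) = mex{} = 0
g(2) = mex{0} = 1
g(3) = mex{0} = 1
g(4) = mex{1} = 0
g(5) = mex{0,1} = 2
g(6) = mex{0} = 1
g(7) = mex{0,1,2} = 3
g(8) = mex{0,1} = 2
g(9) = mex{0,1,3} = 2
g(10) = mex{1,2} = 0
The P-positions (g = 0) in 0..10 are 0, 1, 4, 10.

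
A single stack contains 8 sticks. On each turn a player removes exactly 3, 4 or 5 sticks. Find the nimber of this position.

0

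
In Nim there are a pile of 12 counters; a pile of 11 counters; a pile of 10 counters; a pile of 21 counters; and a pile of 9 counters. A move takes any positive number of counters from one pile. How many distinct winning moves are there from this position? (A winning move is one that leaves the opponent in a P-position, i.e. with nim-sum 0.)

Nim-sum: 12 ^ 11 ^ 10 ^ 21 ^ 9 = 17.
The overall nim-sum is X = 17. A pile of size p has a winning move iff p XOR X < p (reduce it to p XOR X).
  12: 12 XOR 17 = 29 ≥ 12 — no move.
  11: 11 XOR 17 = 26 ≥ 11 — no move.
  10: 10 XOR 17 = 27 ≥ 10 — no move.
  21: 21 XOR 17 = 4 < 21 — winning move (to 4).
  9: 9 XOR 17 = 24 ≥ 9 — no move.
That gives 1 winning move.

1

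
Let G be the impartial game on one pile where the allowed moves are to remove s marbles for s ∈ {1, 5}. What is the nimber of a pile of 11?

1

Build the Grundy sequence with g(k) = mex{g(k−s) : s ∈ {1, 5}, s ≤ k}:
g(0) = mex{} = 0
g(1) = mex{0} = 1
g(2) = mex{1} = 0
g(3) = mex{0} = 1
g(4) = mex{1} = 0
g(5) = mex{0} = 1
g(6) = mex{1} = 0
g(7) = mex{0} = 1
g(8) = mex{1} = 0
g(9) = mex{0} = 1
g(10) = mex{1} = 0
g(11) = mex{0} = 1
So g(11) = 1.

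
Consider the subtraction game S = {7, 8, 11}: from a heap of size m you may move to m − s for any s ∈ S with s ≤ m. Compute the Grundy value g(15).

Compute g(0), g(1), … for moves {7, 8, 11}:
k:     0  1  2  3  4  5  6  7  8  9 10 11 12 13 14 15
g(k):  0  0  0  0  0  0  0  1  1  1  1  1  1  1  2  2
So g(15) = 2.

2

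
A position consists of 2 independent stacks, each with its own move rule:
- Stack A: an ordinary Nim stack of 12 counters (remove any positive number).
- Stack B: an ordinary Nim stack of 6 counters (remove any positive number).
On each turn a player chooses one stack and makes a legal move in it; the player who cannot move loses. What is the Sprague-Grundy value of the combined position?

10

Stack A is a plain Nim stack of size 12, so its Grundy value is 12.
Stack B is a plain Nim stack of size 6, so its Grundy value is 6.
By the Sprague-Grundy theorem, the Grundy value of a sum of independent games is the XOR of the component values.
Combined value = 12 XOR 6 = 10.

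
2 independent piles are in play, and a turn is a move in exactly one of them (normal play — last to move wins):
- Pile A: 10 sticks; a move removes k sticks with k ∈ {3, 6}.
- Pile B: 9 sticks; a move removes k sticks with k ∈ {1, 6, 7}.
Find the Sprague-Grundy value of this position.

Build the Grundy sequence for pile A with g(k) = mex{g(k−s) : s ∈ {3, 6}, s ≤ k}:
k:     0  1  2  3  4  5  6  7  8  9 10
g(k):  0  0  0  1  1  1  2  2  2  0  0
So g(10) = 0.
Build the Grundy sequence for pile B with g(k) = mex{g(k−s) : s ∈ {1, 6, 7}, s ≤ k}:
g(0) = mex{} = 0
g(1) = mex{0} = 1
g(2) = mex{1} = 0
g(3) = mex{0} = 1
g(4) = mex{1} = 0
g(5) = mex{0} = 1
g(6) = mex{0,1} = 2
g(7) = mex{0,1,2} = 3
g(8) = mex{0,1,3} = 2
g(9) = mex{0,1,2} = 3
So g(9) = 3.
The value of a disjunctive sum is the nim-sum of the parts.
Combined value = 0 XOR 3 = 3.

3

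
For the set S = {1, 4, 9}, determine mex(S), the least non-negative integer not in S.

0

0 is not in the set, so the mex is 0.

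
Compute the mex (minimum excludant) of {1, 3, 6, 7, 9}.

0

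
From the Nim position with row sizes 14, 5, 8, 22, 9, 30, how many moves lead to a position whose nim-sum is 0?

3

Compute the nim-sum pairwise:
14 ^ 5 = 11
11 ^ 8 = 3
3 ^ 22 = 21
21 ^ 9 = 28
28 ^ 30 = 2
The overall nim-sum is X = 2. A row of size p has a winning move iff p XOR X < p (reduce it to p XOR X).
  14: 14 XOR 2 = 12 < 14 — winning move (to 12).
  5: 5 XOR 2 = 7 ≥ 5 — no move.
  8: 8 XOR 2 = 10 ≥ 8 — no move.
  22: 22 XOR 2 = 20 < 22 — winning move (to 20).
  9: 9 XOR 2 = 11 ≥ 9 — no move.
  30: 30 XOR 2 = 28 < 30 — winning move (to 28).
That gives 3 winning moves.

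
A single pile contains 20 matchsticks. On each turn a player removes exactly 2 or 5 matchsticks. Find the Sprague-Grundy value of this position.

Compute g(0), g(1), … for moves {2, 5}:
k:     0  1  2  3  4  5  6  7  8  9 10 11 12 13 14 15 16 17 18 19 20
g(k):  0  0  1  1  0  2  1  0  0  1  1  0  2  1  0  0  1  1  0  2  1
So g(20) = 1.

1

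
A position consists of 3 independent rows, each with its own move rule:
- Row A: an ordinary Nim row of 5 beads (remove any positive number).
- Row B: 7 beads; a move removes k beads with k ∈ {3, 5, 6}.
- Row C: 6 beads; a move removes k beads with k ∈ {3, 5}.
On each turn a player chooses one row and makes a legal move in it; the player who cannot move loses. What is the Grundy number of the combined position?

5

Row A is a plain Nim row of size 5, so its Grundy value is 5.
Build the Grundy sequence for row B with g(k) = mex{g(k−s) : s ∈ {3, 5, 6}, s ≤ k}:
g(0) = mex{} = 0
g(1) = mex{} = 0
g(2) = mex{} = 0
g(3) = mex{0} = 1
g(4) = mex{0} = 1
g(5) = mex{0} = 1
g(6) = mex{0,1} = 2
g(7) = mex{0,1} = 2
So g(7) = 2.
For row C, compute g(0), g(1), … with moves {3, 5}:
k:     0  1  2  3  4  5  6
g(k):  0  0  0  1  1  1  2
So g(6) = 2.
By the Sprague-Grundy theorem, the Grundy value of a sum of independent games is the XOR of the component values.
Combined value = 5 ⊕ 2 ⊕ 2 = 5.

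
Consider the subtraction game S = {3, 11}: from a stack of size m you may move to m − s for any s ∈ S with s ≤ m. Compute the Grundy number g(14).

0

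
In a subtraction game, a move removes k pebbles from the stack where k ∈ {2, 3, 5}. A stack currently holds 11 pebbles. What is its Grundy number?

2

Compute g(0), g(1), … for moves {2, 3, 5}:
k:     0  1  2  3  4  5  6  7  8  9 10 11
g(k):  0  0  1  1  2  2  3  0  0  1  1  2
So g(11) = 2.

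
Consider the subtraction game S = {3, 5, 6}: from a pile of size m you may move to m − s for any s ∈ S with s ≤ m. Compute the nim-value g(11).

Grundy values for subtraction set {3, 5, 6}:
g(0) = mex{} = 0
g(1) = mex{} = 0
g(2) = mex{} = 0
g(3) = mex{0} = 1
g(4) = mex{0} = 1
g(5) = mex{0} = 1
g(6) = mex{0,1} = 2
g(7) = mex{0,1} = 2
g(8) = mex{0,1} = 2
g(9) = mex{1,2} = 0
g(10) = mex{1,2} = 0
g(11) = mex{1,2} = 0
So g(11) = 0.

0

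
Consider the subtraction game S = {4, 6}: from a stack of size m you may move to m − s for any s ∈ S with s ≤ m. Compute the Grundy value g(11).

0

Grundy values for subtraction set {4, 6}:
k:     0  1  2  3  4  5  6  7  8  9 10 11
g(k):  0  0  0  0  1  1  1  1  2  2  0  0
So g(11) = 0.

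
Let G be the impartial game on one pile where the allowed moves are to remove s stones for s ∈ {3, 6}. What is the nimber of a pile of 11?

Grundy values for subtraction set {3, 6}:
g(0) = mex{} = 0
g(1) = mex{} = 0
g(2) = mex{} = 0
g(3) = mex{0} = 1
g(4) = mex{0} = 1
g(5) = mex{0} = 1
g(6) = mex{0,1} = 2
g(7) = mex{0,1} = 2
g(8) = mex{0,1} = 2
g(9) = mex{1,2} = 0
g(10) = mex{1,2} = 0
g(11) = mex{1,2} = 0
So g(11) = 0.

0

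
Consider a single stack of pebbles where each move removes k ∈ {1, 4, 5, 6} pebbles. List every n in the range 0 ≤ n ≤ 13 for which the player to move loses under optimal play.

0, 2, 9, 11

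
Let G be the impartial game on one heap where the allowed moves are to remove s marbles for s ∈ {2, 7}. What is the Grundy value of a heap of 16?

1

Compute g(0), g(1), … for moves {2, 7}:
k:     0  1  2  3  4  5  6  7  8  9 10 11 12 13 14 15 16
g(k):  0  0  1  1  0  0  1  1  2  0  0  1  1  0  0  1  1
So g(16) = 1.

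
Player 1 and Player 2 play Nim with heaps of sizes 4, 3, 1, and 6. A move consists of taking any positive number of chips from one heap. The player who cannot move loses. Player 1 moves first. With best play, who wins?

Player 2 wins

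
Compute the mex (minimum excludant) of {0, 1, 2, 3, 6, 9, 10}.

4

The values 0, 1, 2, 3 are all present; 4 is the first non-negative integer missing from the set.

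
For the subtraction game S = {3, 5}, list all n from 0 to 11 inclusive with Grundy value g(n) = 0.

0, 1, 2, 8, 9, 10

Grundy values for subtraction set {3, 5}:
k:     0  1  2  3  4  5  6  7  8  9 10 11
g(k):  0  0  0  1  1  1  2  2  0  0  0  1
The P-positions (g = 0) in 0..11 are 0, 1, 2, 8, 9, 10.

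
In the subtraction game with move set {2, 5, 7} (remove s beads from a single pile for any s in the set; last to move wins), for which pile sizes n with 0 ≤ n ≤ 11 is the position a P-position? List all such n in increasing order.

0, 1, 4, 10

Grundy values for subtraction set {2, 5, 7}:
k:     0  1  2  3  4  5  6  7  8  9 10 11
g(k):  0  0  1  1  0  2  1  3  2  2  0  3
The P-positions (g = 0) in 0..11 are 0, 1, 4, 10.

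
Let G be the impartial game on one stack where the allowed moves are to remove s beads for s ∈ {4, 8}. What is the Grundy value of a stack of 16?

Compute g(0), g(1), … for moves {4, 8}:
k:     0  1  2  3  4  5  6  7  8  9 10 11 12 13 14 15 16
g(k):  0  0  0  0  1  1  1  1  2  2  2  2  0  0  0  0  1
So g(16) = 1.

1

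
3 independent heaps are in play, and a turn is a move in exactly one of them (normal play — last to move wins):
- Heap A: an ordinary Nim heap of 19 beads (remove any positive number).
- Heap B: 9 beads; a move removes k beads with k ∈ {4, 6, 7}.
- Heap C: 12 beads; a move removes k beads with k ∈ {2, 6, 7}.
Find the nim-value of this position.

19

Heap A is a plain Nim heap of size 19, so its Grundy value is 19.
For heap B, compute g(0), g(1), … with moves {4, 6, 7}:
k:     0  1  2  3  4  5  6  7  8  9
g(k):  0  0  0  0  1  1  1  1  2  2
So g(9) = 2.
For heap C, compute g(0), g(1), … with moves {2, 6, 7}:
k:     0  1  2  3  4  5  6  7  8  9 10 11 12
g(k):  0  0  1  1  0  0  1  1  2  0  3  1  2
So g(12) = 2.
The value of a disjunctive sum is the nim-sum of the parts.
Combined value = 19 ⊕ 2 ⊕ 2 = 19.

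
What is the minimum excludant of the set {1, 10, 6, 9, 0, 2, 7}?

3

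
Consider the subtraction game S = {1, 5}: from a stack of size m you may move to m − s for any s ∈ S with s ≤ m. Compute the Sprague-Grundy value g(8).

Build the Grundy sequence with g(k) = mex{g(k−s) : s ∈ {1, 5}, s ≤ k}:
g(0) = mex{} = 0
g(1) = mex{0} = 1
g(2) = mex{1} = 0
g(3) = mex{0} = 1
g(4) = mex{1} = 0
g(5) = mex{0} = 1
g(6) = mex{1} = 0
g(7) = mex{0} = 1
g(8) = mex{1} = 0
So g(8) = 0.

0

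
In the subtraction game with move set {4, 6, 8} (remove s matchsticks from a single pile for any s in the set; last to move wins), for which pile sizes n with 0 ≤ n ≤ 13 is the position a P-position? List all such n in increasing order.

0, 1, 2, 3, 12, 13

Build the Grundy sequence with g(k) = mex{g(k−s) : s ∈ {4, 6, 8}, s ≤ k}:
k:     0  1  2  3  4  5  6  7  8  9 10 11 12 13
g(k):  0  0  0  0  1  1  1  1  2  2  2  2  0  0
The P-positions (g = 0) in 0..13 are 0, 1, 2, 3, 12, 13.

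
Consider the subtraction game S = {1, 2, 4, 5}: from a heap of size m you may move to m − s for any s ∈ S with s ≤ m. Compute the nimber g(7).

Compute g(0), g(1), … for moves {1, 2, 4, 5}:
g(0) = mex{} = 0
g(1) = mex{0} = 1
g(2) = mex{0,1} = 2
g(3) = mex{1,2} = 0
g(4) = mex{0,2} = 1
g(5) = mex{0,1} = 2
g(6) = mex{1,2} = 0
g(7) = mex{0,2} = 1
So g(7) = 1.

1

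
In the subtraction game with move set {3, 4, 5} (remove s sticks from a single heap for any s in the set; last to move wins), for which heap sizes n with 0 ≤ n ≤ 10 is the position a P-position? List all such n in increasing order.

0, 1, 2, 8, 9, 10

Compute g(0), g(1), … for moves {3, 4, 5}:
g(0) = mex{} = 0
g(1) = mex{} = 0
g(2) = mex{} = 0
g(3) = mex{0} = 1
g(4) = mex{0} = 1
g(5) = mex{0} = 1
g(6) = mex{0,1} = 2
g(7) = mex{0,1} = 2
g(8) = mex{1} = 0
g(9) = mex{1,2} = 0
g(10) = mex{1,2} = 0
The P-positions (g = 0) in 0..10 are 0, 1, 2, 8, 9, 10.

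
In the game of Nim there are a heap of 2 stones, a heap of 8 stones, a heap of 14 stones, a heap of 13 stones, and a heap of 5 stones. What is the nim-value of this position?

12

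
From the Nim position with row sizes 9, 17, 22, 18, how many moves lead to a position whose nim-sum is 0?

Compute the nim-sum pairwise:
9 ^ 17 = 24
24 ^ 22 = 14
14 ^ 18 = 28
The overall nim-sum is X = 28. A row of size p has a winning move iff p XOR X < p (reduce it to p XOR X).
  9: 9 XOR 28 = 21 ≥ 9 — no move.
  17: 17 XOR 28 = 13 < 17 — winning move (to 13).
  22: 22 XOR 28 = 10 < 22 — winning move (to 10).
  18: 18 XOR 28 = 14 < 18 — winning move (to 14).
That gives 3 winning moves.

3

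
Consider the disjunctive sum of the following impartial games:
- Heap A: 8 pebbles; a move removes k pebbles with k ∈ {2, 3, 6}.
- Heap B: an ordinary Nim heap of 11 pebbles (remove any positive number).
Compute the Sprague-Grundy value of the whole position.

9

Grundy values for heap A (subtraction set {2, 3, 6}):
k:     0  1  2  3  4  5  6  7  8
g(k):  0  0  1  1  2  0  3  1  2
So g(8) = 2.
Heap B is a plain Nim heap of size 11, so its Grundy value is 11.
By the Sprague-Grundy theorem, the Grundy value of a sum of independent games is the XOR of the component values.
Combined value = 2 ⊕ 11 = 9.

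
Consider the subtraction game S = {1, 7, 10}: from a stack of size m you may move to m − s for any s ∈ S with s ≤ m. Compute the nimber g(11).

3

Grundy values for subtraction set {1, 7, 10}:
g(0) = mex{} = 0
g(1) = mex{0} = 1
g(2) = mex{1} = 0
g(3) = mex{0} = 1
g(4) = mex{1} = 0
g(5) = mex{0} = 1
g(6) = mex{1} = 0
g(7) = mex{0} = 1
g(8) = mex{1} = 0
g(9) = mex{0} = 1
g(10) = mex{0,1} = 2
g(11) = mex{0,1,2} = 3
So g(11) = 3.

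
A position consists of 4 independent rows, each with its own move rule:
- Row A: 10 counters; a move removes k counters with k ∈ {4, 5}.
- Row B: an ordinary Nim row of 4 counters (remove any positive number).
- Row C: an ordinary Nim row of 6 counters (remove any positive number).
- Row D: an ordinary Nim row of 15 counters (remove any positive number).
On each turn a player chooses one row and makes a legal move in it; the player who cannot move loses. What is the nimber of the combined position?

For row A, compute g(0), g(1), … with moves {4, 5}:
k:     0  1  2  3  4  5  6  7  8  9 10
g(k):  0  0  0  0  1  1  1  1  2  0  0
So g(10) = 0.
Row B is a plain Nim row of size 4, so its Grundy value is 4.
Row C is a plain Nim row of size 6, so its Grundy value is 6.
Row D is a plain Nim row of size 15, so its Grundy value is 15.
By the Sprague-Grundy theorem, the Grundy value of a sum of independent games is the XOR of the component values.
Combined value = 0 ⊕ 4 ⊕ 6 ⊕ 15 = 13.

13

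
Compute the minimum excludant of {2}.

0 is not in the set, so the mex is 0.

0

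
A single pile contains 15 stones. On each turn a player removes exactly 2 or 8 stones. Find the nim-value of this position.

0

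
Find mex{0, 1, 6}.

2

The values 0, 1 are all present; 2 is the first non-negative integer missing from the set.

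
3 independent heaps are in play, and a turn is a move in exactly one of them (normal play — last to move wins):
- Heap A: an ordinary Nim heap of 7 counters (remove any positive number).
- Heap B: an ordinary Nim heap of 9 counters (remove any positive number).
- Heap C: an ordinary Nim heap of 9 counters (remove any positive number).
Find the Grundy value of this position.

7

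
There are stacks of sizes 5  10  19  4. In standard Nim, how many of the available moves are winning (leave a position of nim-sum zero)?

1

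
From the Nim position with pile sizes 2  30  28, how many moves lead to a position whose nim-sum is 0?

Bitwise XOR of the heap sizes:
  00010  (2)
  11110  (30)
  11100  (28)
  -----
  00000  (0)
The nim-sum is already 0, so every move leaves a nonzero nim-sum — there are no winning moves.

0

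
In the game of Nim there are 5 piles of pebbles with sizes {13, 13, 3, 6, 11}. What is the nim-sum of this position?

Write each in binary and XOR column by column:
  1101  (13)
  1101  (13)
  0011  (3)
  0110  (6)
  1011  (11)
  ----
  1110  (14)

14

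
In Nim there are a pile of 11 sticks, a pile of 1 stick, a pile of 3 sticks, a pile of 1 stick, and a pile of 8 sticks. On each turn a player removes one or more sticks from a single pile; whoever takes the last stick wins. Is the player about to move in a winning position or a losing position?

Compute the nim-sum pairwise:
11 ^ 1 = 10
10 ^ 3 = 9
9 ^ 1 = 8
8 ^ 8 = 0
The nim-sum is 0, so this is a P-position: the player to move is in a losing position under optimal play.

Losing position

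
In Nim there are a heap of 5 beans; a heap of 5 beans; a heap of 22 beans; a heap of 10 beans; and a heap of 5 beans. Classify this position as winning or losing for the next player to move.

Winning position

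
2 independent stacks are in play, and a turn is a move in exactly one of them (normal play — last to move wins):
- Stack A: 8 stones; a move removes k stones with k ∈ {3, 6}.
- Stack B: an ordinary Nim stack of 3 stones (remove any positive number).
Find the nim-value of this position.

1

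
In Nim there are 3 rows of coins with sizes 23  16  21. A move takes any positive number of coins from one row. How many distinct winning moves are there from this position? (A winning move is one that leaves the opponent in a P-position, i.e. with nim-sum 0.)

3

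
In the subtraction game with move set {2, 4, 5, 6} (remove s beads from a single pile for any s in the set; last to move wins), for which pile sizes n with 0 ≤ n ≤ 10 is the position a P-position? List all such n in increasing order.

0, 1, 8, 9

Compute g(0), g(1), … for moves {2, 4, 5, 6}:
g(0) = mex{} = 0
g(1) = mex{} = 0
g(2) = mex{0} = 1
g(3) = mex{0} = 1
g(4) = mex{0,1} = 2
g(5) = mex{0,1} = 2
g(6) = mex{0,1,2} = 3
g(7) = mex{0,1,2} = 3
g(8) = mex{1,2,3} = 0
g(9) = mex{1,2,3} = 0
g(10) = mex{0,2,3} = 1
The P-positions (g = 0) in 0..10 are 0, 1, 8, 9.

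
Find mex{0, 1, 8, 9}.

The values 0, 1 are all present; 2 is the first non-negative integer missing from the set.

2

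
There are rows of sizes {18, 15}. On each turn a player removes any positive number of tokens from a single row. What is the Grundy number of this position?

29

Compute the nim-sum pairwise:
18 ⊕ 15 = 29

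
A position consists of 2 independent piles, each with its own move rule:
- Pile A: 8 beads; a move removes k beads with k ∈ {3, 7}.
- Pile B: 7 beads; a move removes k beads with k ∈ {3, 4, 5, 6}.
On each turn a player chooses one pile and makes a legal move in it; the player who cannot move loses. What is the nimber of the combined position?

Build the Grundy sequence for pile A with g(k) = mex{g(k−s) : s ∈ {3, 7}, s ≤ k}:
g(0) = mex{} = 0
g(1) = mex{} = 0
g(2) = mex{} = 0
g(3) = mex{0} = 1
g(4) = mex{0} = 1
g(5) = mex{0} = 1
g(6) = mex{1} = 0
g(7) = mex{0,1} = 2
g(8) = mex{0,1} = 2
So g(8) = 2.
Grundy values for pile B (subtraction set {3, 4, 5, 6}):
k:     0  1  2  3  4  5  6  7
g(k):  0  0  0  1  1  1  2  2
So g(7) = 2.
By the Sprague-Grundy theorem, the Grundy value of a sum of independent games is the XOR of the component values.
Combined value = 2 XOR 2 = 0.

0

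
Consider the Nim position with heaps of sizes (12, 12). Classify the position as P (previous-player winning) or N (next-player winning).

P-position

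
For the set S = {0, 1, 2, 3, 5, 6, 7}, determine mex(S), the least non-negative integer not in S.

The values 0, 1, 2, 3 are all present; 4 is the first non-negative integer missing from the set.

4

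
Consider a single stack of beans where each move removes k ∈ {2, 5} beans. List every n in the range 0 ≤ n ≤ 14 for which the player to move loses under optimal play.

0, 1, 4, 7, 8, 11, 14

Build the Grundy sequence with g(k) = mex{g(k−s) : s ∈ {2, 5}, s ≤ k}:
k:     0  1  2  3  4  5  6  7  8  9 10 11 12 13 14
g(k):  0  0  1  1  0  2  1  0  0  1  1  0  2  1  0
The P-positions (g = 0) in 0..14 are 0, 1, 4, 7, 8, 11, 14.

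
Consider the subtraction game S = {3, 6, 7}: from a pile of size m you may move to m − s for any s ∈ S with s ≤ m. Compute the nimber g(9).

Build the Grundy sequence with g(k) = mex{g(k−s) : s ∈ {3, 6, 7}, s ≤ k}:
g(0) = mex{} = 0
g(1) = mex{} = 0
g(2) = mex{} = 0
g(3) = mex{0} = 1
g(4) = mex{0} = 1
g(5) = mex{0} = 1
g(6) = mex{0,1} = 2
g(7) = mex{0,1} = 2
g(8) = mex{0,1} = 2
g(9) = mex{0,1,2} = 3
So g(9) = 3.

3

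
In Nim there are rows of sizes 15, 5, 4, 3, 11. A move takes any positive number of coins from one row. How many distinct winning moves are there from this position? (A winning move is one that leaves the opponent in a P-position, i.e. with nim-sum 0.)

In binary:
  1111  (15)
  0101  (5)
  0100  (4)
  0011  (3)
  1011  (11)
  ----
  0110  (6)
The overall nim-sum is X = 6. A row of size p has a winning move iff p XOR X < p (reduce it to p XOR X).
  15: 15 XOR 6 = 9 < 15 — winning move (to 9).
  5: 5 XOR 6 = 3 < 5 — winning move (to 3).
  4: 4 XOR 6 = 2 < 4 — winning move (to 2).
  3: 3 XOR 6 = 5 ≥ 3 — no move.
  11: 11 XOR 6 = 13 ≥ 11 — no move.
That gives 3 winning moves.

3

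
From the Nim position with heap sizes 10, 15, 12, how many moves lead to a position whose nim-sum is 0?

3

Write each in binary and XOR column by column:
  1010  (10)
  1111  (15)
  1100  (12)
  ----
  1001  (9)
The overall nim-sum is X = 9. A heap of size p has a winning move iff p XOR X < p (reduce it to p XOR X).
  10: 10 XOR 9 = 3 < 10 — winning move (to 3).
  15: 15 XOR 9 = 6 < 15 — winning move (to 6).
  12: 12 XOR 9 = 5 < 12 — winning move (to 5).
That gives 3 winning moves.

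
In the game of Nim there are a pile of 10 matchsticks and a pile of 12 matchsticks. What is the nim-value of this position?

Compute the nim-sum pairwise:
10 ^ 12 = 6

6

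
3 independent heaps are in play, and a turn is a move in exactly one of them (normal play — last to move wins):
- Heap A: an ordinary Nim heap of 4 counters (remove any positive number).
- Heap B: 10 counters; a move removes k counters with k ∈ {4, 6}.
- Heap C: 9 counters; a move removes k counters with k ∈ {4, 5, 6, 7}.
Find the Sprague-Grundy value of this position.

Heap A is a plain Nim heap of size 4, so its Grundy value is 4.
For heap B, compute g(0), g(1), … with moves {4, 6}:
g(0) = mex{} = 0
g(1) = mex{} = 0
g(2) = mex{} = 0
g(3) = mex{} = 0
g(4) = mex{0} = 1
g(5) = mex{0} = 1
g(6) = mex{0} = 1
g(7) = mex{0} = 1
g(8) = mex{0,1} = 2
g(9) = mex{0,1} = 2
g(10) = mex{1} = 0
So g(10) = 0.
Build the Grundy sequence for heap C with g(k) = mex{g(k−s) : s ∈ {4, 5, 6, 7}, s ≤ k}:
k:     0  1  2  3  4  5  6  7  8  9
g(k):  0  0  0  0  1  1  1  1  2  2
So g(9) = 2.
By the Sprague-Grundy theorem, the Grundy value of a sum of independent games is the XOR of the component values.
Combined value = 4 XOR 0 XOR 2 = 6.

6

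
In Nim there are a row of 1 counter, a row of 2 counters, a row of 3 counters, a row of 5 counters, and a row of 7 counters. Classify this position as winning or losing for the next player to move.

Winning position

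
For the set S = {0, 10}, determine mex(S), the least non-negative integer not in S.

1

0 is in the set but 1 is not, so the mex is 1.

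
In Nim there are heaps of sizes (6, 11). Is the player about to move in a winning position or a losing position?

Winning position

Bitwise XOR of the heap sizes:
  0110  (6)
  1011  (11)
  ----
  1101  (13)
The nim-sum is 13 ≠ 0, so this is an N-position: the player to move can win.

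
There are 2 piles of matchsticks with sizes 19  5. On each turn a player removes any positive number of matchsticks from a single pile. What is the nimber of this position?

22

Nim-sum: 19 XOR 5 = 22.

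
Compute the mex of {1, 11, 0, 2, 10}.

3

The values 0, 1, 2 are all present; 3 is the first non-negative integer missing from the set.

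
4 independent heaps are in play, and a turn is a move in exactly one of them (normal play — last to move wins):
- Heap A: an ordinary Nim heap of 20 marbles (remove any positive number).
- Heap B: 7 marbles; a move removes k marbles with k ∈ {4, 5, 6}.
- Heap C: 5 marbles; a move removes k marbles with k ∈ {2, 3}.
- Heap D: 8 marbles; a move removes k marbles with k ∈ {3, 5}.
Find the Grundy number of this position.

Heap A is a plain Nim heap of size 20, so its Grundy value is 20.
Grundy values for heap B (subtraction set {4, 5, 6}):
g(0) = mex{} = 0
g(1) = mex{} = 0
g(2) = mex{} = 0
g(3) = mex{} = 0
g(4) = mex{0} = 1
g(5) = mex{0} = 1
g(6) = mex{0} = 1
g(7) = mex{0} = 1
So g(7) = 1.
For heap C, compute g(0), g(1), … with moves {2, 3}:
g(0) = mex{} = 0
g(1) = mex{} = 0
g(2) = mex{0} = 1
g(3) = mex{0} = 1
g(4) = mex{0,1} = 2
g(5) = mex{1} = 0
So g(5) = 0.
For heap D, compute g(0), g(1), … with moves {3, 5}:
g(0) = mex{} = 0
g(1) = mex{} = 0
g(2) = mex{} = 0
g(3) = mex{0} = 1
g(4) = mex{0} = 1
g(5) = mex{0} = 1
g(6) = mex{0,1} = 2
g(7) = mex{0,1} = 2
g(8) = mex{1} = 0
So g(8) = 0.
The value of a disjunctive sum is the nim-sum of the parts.
Combined value = 20 XOR 1 XOR 0 XOR 0 = 21.

21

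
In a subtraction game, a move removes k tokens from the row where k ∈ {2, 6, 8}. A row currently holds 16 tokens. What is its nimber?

Build the Grundy sequence with g(k) = mex{g(k−s) : s ∈ {2, 6, 8}, s ≤ k}:
k:     0  1  2  3  4  5  6  7  8  9 10 11 12 13 14 15 16
g(k):  0  0  1  1  0  0  1  1  2  2  3  3  2  2  0  0  1
So g(16) = 1.

1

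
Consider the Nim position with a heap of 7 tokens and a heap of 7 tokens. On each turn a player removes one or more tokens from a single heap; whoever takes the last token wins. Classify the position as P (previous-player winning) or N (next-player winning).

Nim-sum: 7 XOR 7 = 0.
The nim-sum is 0, so this is a P-position: the player to move is in a losing position under optimal play.

P-position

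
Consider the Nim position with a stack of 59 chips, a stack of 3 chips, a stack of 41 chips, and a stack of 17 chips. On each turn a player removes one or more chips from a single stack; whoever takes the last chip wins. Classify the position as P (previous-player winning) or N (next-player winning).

Bitwise XOR of the heap sizes:
  111011  (59)
  000011  (3)
  101001  (41)
  010001  (17)
  ------
  000000  (0)
The nim-sum is 0, so this is a P-position: the player to move is in a losing position under optimal play.

P-position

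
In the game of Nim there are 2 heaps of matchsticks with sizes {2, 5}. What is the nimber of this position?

7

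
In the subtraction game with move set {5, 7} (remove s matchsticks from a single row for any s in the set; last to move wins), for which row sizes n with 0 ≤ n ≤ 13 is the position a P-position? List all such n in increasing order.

0, 1, 2, 3, 4, 12, 13

Grundy values for subtraction set {5, 7}:
k:     0  1  2  3  4  5  6  7  8  9 10 11 12 13
g(k):  0  0  0  0  0  1  1  1  1  1  2  2  0  0
The P-positions (g = 0) in 0..13 are 0, 1, 2, 3, 4, 12, 13.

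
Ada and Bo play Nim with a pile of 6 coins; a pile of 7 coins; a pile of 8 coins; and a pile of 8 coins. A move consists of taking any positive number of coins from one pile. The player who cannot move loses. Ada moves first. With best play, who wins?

Ada wins

Nim-sum: 6 ⊕ 7 ⊕ 8 ⊕ 8 = 1.
The nim-sum is 1 ≠ 0, so this is an N-position: the player to move can win; Ada has a winning move.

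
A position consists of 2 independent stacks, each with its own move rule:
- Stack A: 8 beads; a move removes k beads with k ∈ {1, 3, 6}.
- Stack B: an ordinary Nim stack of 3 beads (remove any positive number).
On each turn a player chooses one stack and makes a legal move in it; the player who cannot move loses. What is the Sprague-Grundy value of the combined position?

1

Build the Grundy sequence for stack A with g(k) = mex{g(k−s) : s ∈ {1, 3, 6}, s ≤ k}:
k:     0  1  2  3  4  5  6  7  8
g(k):  0  1  0  1  0  1  2  3  2
So g(8) = 2.
Stack B is a plain Nim stack of size 3, so its Grundy value is 3.
The value of a disjunctive sum is the nim-sum of the parts.
Combined value = 2 XOR 3 = 1.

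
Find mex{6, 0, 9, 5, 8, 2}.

1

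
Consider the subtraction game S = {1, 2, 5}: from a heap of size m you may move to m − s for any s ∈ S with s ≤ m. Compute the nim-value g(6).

0

Compute g(0), g(1), … for moves {1, 2, 5}:
g(0) = mex{} = 0
g(1) = mex{0} = 1
g(2) = mex{0,1} = 2
g(3) = mex{1,2} = 0
g(4) = mex{0,2} = 1
g(5) = mex{0,1} = 2
g(6) = mex{1,2} = 0
So g(6) = 0.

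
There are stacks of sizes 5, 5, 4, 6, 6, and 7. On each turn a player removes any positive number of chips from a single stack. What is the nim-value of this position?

3

Nim-sum: 5 XOR 5 XOR 4 XOR 6 XOR 6 XOR 7 = 3.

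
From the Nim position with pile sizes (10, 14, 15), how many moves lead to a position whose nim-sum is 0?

Compute the nim-sum pairwise:
10 ^ 14 = 4
4 ^ 15 = 11
The overall nim-sum is X = 11. A pile of size p has a winning move iff p XOR X < p (reduce it to p XOR X).
  10: 10 XOR 11 = 1 < 10 — winning move (to 1).
  14: 14 XOR 11 = 5 < 14 — winning move (to 5).
  15: 15 XOR 11 = 4 < 15 — winning move (to 4).
That gives 3 winning moves.

3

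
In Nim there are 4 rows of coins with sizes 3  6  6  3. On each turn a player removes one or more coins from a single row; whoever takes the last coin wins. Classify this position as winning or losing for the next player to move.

Losing position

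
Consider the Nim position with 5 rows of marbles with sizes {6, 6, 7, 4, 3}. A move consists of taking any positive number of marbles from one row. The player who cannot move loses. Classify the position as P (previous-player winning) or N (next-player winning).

Compute the nim-sum pairwise:
6 XOR 6 = 0
0 XOR 7 = 7
7 XOR 4 = 3
3 XOR 3 = 0
The nim-sum is 0, so this is a P-position: the player to move is in a losing position under optimal play.

P-position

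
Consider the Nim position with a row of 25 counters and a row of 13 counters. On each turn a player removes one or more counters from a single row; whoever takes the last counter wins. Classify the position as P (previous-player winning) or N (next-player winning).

Bitwise XOR of the heap sizes:
  11001  (25)
  01101  (13)
  -----
  10100  (20)
The nim-sum is 20 ≠ 0, so this is an N-position: the player to move can win.

N-position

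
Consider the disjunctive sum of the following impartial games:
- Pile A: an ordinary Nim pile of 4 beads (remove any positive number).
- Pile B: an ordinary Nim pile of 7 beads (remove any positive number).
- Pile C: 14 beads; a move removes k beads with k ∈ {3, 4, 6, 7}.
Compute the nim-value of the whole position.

2

Pile A is a plain Nim pile of size 4, so its Grundy value is 4.
Pile B is a plain Nim pile of size 7, so its Grundy value is 7.
Grundy values for pile C (subtraction set {3, 4, 6, 7}):
g(0) = mex{} = 0
g(1) = mex{} = 0
g(2) = mex{} = 0
g(3) = mex{0} = 1
g(4) = mex{0} = 1
g(5) = mex{0} = 1
g(6) = mex{0,1} = 2
g(7) = mex{0,1} = 2
g(8) = mex{0,1} = 2
g(9) = mex{0,1,2} = 3
g(10) = mex{1,2} = 0
g(11) = mex{1,2} = 0
g(12) = mex{1,2,3} = 0
g(13) = mex{0,2,3} = 1
g(14) = mex{0,2} = 1
So g(14) = 1.
By the Sprague-Grundy theorem, the Grundy value of a sum of independent games is the XOR of the component values.
Combined value = 4 ⊕ 7 ⊕ 1 = 2.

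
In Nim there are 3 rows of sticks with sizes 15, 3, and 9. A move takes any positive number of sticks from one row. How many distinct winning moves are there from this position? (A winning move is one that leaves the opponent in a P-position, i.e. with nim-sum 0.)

1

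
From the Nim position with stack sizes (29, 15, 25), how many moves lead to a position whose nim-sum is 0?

Write each in binary and XOR column by column:
  11101  (29)
  01111  (15)
  11001  (25)
  -----
  01011  (11)
The overall nim-sum is X = 11. A stack of size p has a winning move iff p XOR X < p (reduce it to p XOR X).
  29: 29 XOR 11 = 22 < 29 — winning move (to 22).
  15: 15 XOR 11 = 4 < 15 — winning move (to 4).
  25: 25 XOR 11 = 18 < 25 — winning move (to 18).
That gives 3 winning moves.

3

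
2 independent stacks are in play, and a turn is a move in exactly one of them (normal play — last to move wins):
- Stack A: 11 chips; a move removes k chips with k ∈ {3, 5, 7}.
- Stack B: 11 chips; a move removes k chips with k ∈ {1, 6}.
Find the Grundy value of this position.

0

For stack A, compute g(0), g(1), … with moves {3, 5, 7}:
k:     0  1  2  3  4  5  6  7  8  9 10 11
g(k):  0  0  0  1  1  1  2  2  2  3  0  0
So g(11) = 0.
Grundy values for stack B (subtraction set {1, 6}):
k:     0  1  2  3  4  5  6  7  8  9 10 11
g(k):  0  1  0  1  0  1  2  0  1  0  1  0
So g(11) = 0.
The value of a disjunctive sum is the nim-sum of the parts.
Combined value = 0 XOR 0 = 0.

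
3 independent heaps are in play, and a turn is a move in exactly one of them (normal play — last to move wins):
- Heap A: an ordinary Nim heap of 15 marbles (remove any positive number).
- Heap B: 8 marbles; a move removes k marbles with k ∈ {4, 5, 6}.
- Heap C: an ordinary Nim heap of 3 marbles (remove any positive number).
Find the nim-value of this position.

Heap A is a plain Nim heap of size 15, so its Grundy value is 15.
Grundy values for heap B (subtraction set {4, 5, 6}):
k:     0  1  2  3  4  5  6  7  8
g(k):  0  0  0  0  1  1  1  1  2
So g(8) = 2.
Heap C is a plain Nim heap of size 3, so its Grundy value is 3.
The value of a disjunctive sum is the nim-sum of the parts.
Combined value = 15 ⊕ 2 ⊕ 3 = 14.

14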